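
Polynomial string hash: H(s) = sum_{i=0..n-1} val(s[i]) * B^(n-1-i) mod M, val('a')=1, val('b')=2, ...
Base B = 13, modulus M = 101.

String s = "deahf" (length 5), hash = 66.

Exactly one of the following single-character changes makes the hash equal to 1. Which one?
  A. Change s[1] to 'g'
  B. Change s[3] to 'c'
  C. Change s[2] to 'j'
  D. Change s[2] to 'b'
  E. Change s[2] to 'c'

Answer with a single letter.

Option A: s[1]='e'->'g', delta=(7-5)*13^3 mod 101 = 51, hash=66+51 mod 101 = 16
Option B: s[3]='h'->'c', delta=(3-8)*13^1 mod 101 = 36, hash=66+36 mod 101 = 1 <-- target
Option C: s[2]='a'->'j', delta=(10-1)*13^2 mod 101 = 6, hash=66+6 mod 101 = 72
Option D: s[2]='a'->'b', delta=(2-1)*13^2 mod 101 = 68, hash=66+68 mod 101 = 33
Option E: s[2]='a'->'c', delta=(3-1)*13^2 mod 101 = 35, hash=66+35 mod 101 = 0

Answer: B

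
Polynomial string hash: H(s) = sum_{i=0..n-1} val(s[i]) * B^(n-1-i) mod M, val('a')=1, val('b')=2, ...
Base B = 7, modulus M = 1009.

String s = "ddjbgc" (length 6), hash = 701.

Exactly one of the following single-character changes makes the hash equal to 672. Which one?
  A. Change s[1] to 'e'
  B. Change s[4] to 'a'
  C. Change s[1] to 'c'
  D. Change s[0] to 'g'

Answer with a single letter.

Option A: s[1]='d'->'e', delta=(5-4)*7^4 mod 1009 = 383, hash=701+383 mod 1009 = 75
Option B: s[4]='g'->'a', delta=(1-7)*7^1 mod 1009 = 967, hash=701+967 mod 1009 = 659
Option C: s[1]='d'->'c', delta=(3-4)*7^4 mod 1009 = 626, hash=701+626 mod 1009 = 318
Option D: s[0]='d'->'g', delta=(7-4)*7^5 mod 1009 = 980, hash=701+980 mod 1009 = 672 <-- target

Answer: D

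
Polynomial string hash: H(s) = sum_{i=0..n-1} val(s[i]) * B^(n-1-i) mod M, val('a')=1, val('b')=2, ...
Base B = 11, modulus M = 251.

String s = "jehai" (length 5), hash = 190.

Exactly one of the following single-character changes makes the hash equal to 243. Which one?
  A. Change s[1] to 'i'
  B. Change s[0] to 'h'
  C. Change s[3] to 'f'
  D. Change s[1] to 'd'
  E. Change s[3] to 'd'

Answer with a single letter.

Option A: s[1]='e'->'i', delta=(9-5)*11^3 mod 251 = 53, hash=190+53 mod 251 = 243 <-- target
Option B: s[0]='j'->'h', delta=(8-10)*11^4 mod 251 = 85, hash=190+85 mod 251 = 24
Option C: s[3]='a'->'f', delta=(6-1)*11^1 mod 251 = 55, hash=190+55 mod 251 = 245
Option D: s[1]='e'->'d', delta=(4-5)*11^3 mod 251 = 175, hash=190+175 mod 251 = 114
Option E: s[3]='a'->'d', delta=(4-1)*11^1 mod 251 = 33, hash=190+33 mod 251 = 223

Answer: A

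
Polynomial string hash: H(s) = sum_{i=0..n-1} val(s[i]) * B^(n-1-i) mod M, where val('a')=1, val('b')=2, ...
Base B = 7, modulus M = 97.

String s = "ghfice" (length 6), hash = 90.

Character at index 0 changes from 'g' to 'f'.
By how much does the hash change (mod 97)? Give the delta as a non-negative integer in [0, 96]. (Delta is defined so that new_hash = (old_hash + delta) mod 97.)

Delta formula: (val(new) - val(old)) * B^(n-1-k) mod M
  val('f') - val('g') = 6 - 7 = -1
  B^(n-1-k) = 7^5 mod 97 = 26
  Delta = -1 * 26 mod 97 = 71

Answer: 71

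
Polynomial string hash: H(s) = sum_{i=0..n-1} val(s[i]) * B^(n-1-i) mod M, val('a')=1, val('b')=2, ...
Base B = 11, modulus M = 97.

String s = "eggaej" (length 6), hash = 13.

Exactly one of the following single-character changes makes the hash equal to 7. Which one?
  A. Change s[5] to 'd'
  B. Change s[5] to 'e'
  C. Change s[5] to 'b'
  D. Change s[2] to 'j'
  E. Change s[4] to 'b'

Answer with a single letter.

Option A: s[5]='j'->'d', delta=(4-10)*11^0 mod 97 = 91, hash=13+91 mod 97 = 7 <-- target
Option B: s[5]='j'->'e', delta=(5-10)*11^0 mod 97 = 92, hash=13+92 mod 97 = 8
Option C: s[5]='j'->'b', delta=(2-10)*11^0 mod 97 = 89, hash=13+89 mod 97 = 5
Option D: s[2]='g'->'j', delta=(10-7)*11^3 mod 97 = 16, hash=13+16 mod 97 = 29
Option E: s[4]='e'->'b', delta=(2-5)*11^1 mod 97 = 64, hash=13+64 mod 97 = 77

Answer: A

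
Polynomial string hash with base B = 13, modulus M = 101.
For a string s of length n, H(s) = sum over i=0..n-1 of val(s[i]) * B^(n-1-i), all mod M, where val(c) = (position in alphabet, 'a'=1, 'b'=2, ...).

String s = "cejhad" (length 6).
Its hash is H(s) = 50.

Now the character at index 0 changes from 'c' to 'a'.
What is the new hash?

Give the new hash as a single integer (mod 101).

val('c') = 3, val('a') = 1
Position k = 0, exponent = n-1-k = 5
B^5 mod M = 13^5 mod 101 = 17
Delta = (1 - 3) * 17 mod 101 = 67
New hash = (50 + 67) mod 101 = 16

Answer: 16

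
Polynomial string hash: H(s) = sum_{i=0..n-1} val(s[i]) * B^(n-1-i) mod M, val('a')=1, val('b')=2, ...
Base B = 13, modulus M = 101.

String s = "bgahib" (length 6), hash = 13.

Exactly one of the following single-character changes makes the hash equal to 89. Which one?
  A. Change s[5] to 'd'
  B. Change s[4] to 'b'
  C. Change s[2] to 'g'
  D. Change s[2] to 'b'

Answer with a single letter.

Option A: s[5]='b'->'d', delta=(4-2)*13^0 mod 101 = 2, hash=13+2 mod 101 = 15
Option B: s[4]='i'->'b', delta=(2-9)*13^1 mod 101 = 10, hash=13+10 mod 101 = 23
Option C: s[2]='a'->'g', delta=(7-1)*13^3 mod 101 = 52, hash=13+52 mod 101 = 65
Option D: s[2]='a'->'b', delta=(2-1)*13^3 mod 101 = 76, hash=13+76 mod 101 = 89 <-- target

Answer: D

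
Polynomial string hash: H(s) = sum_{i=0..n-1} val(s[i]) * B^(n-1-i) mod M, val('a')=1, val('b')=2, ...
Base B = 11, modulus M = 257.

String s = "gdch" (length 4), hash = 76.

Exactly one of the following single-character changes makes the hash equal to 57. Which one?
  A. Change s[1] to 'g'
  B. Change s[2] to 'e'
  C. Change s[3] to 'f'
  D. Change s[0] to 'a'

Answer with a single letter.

Option A: s[1]='d'->'g', delta=(7-4)*11^2 mod 257 = 106, hash=76+106 mod 257 = 182
Option B: s[2]='c'->'e', delta=(5-3)*11^1 mod 257 = 22, hash=76+22 mod 257 = 98
Option C: s[3]='h'->'f', delta=(6-8)*11^0 mod 257 = 255, hash=76+255 mod 257 = 74
Option D: s[0]='g'->'a', delta=(1-7)*11^3 mod 257 = 238, hash=76+238 mod 257 = 57 <-- target

Answer: D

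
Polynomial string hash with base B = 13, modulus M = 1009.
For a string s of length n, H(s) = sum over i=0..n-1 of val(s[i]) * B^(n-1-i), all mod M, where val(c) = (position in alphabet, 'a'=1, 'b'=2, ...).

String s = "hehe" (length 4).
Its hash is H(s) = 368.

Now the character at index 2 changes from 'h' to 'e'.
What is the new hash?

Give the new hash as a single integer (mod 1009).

Answer: 329

Derivation:
val('h') = 8, val('e') = 5
Position k = 2, exponent = n-1-k = 1
B^1 mod M = 13^1 mod 1009 = 13
Delta = (5 - 8) * 13 mod 1009 = 970
New hash = (368 + 970) mod 1009 = 329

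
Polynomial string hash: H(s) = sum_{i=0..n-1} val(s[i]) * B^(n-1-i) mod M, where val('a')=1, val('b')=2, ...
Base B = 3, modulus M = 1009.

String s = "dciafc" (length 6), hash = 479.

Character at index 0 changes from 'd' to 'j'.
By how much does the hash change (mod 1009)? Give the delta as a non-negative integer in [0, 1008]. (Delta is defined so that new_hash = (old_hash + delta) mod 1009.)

Answer: 449

Derivation:
Delta formula: (val(new) - val(old)) * B^(n-1-k) mod M
  val('j') - val('d') = 10 - 4 = 6
  B^(n-1-k) = 3^5 mod 1009 = 243
  Delta = 6 * 243 mod 1009 = 449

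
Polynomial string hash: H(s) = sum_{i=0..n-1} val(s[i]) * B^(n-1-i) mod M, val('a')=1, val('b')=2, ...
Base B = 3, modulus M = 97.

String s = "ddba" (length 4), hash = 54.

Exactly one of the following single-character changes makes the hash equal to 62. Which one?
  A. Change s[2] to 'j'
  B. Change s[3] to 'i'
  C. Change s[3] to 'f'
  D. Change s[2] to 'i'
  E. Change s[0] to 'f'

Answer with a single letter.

Option A: s[2]='b'->'j', delta=(10-2)*3^1 mod 97 = 24, hash=54+24 mod 97 = 78
Option B: s[3]='a'->'i', delta=(9-1)*3^0 mod 97 = 8, hash=54+8 mod 97 = 62 <-- target
Option C: s[3]='a'->'f', delta=(6-1)*3^0 mod 97 = 5, hash=54+5 mod 97 = 59
Option D: s[2]='b'->'i', delta=(9-2)*3^1 mod 97 = 21, hash=54+21 mod 97 = 75
Option E: s[0]='d'->'f', delta=(6-4)*3^3 mod 97 = 54, hash=54+54 mod 97 = 11

Answer: B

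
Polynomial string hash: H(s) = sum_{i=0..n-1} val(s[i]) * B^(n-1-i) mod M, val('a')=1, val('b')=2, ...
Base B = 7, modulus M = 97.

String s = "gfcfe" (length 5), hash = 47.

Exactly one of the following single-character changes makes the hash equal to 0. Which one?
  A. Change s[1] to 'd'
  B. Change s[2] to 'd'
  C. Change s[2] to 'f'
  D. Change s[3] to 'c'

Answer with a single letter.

Answer: C

Derivation:
Option A: s[1]='f'->'d', delta=(4-6)*7^3 mod 97 = 90, hash=47+90 mod 97 = 40
Option B: s[2]='c'->'d', delta=(4-3)*7^2 mod 97 = 49, hash=47+49 mod 97 = 96
Option C: s[2]='c'->'f', delta=(6-3)*7^2 mod 97 = 50, hash=47+50 mod 97 = 0 <-- target
Option D: s[3]='f'->'c', delta=(3-6)*7^1 mod 97 = 76, hash=47+76 mod 97 = 26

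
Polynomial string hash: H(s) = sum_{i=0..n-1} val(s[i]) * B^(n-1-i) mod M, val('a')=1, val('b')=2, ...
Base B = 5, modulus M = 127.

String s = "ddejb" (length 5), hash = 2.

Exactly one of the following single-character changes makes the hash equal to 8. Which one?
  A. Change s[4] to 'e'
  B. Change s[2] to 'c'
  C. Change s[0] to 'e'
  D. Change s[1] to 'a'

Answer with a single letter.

Option A: s[4]='b'->'e', delta=(5-2)*5^0 mod 127 = 3, hash=2+3 mod 127 = 5
Option B: s[2]='e'->'c', delta=(3-5)*5^2 mod 127 = 77, hash=2+77 mod 127 = 79
Option C: s[0]='d'->'e', delta=(5-4)*5^4 mod 127 = 117, hash=2+117 mod 127 = 119
Option D: s[1]='d'->'a', delta=(1-4)*5^3 mod 127 = 6, hash=2+6 mod 127 = 8 <-- target

Answer: D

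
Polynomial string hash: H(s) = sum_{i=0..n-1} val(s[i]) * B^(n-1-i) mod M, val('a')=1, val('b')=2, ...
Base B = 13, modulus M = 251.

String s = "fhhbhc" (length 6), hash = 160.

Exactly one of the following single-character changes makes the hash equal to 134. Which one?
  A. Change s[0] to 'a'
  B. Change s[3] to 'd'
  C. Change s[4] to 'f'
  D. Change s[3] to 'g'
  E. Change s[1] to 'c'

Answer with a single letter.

Answer: C

Derivation:
Option A: s[0]='f'->'a', delta=(1-6)*13^5 mod 251 = 182, hash=160+182 mod 251 = 91
Option B: s[3]='b'->'d', delta=(4-2)*13^2 mod 251 = 87, hash=160+87 mod 251 = 247
Option C: s[4]='h'->'f', delta=(6-8)*13^1 mod 251 = 225, hash=160+225 mod 251 = 134 <-- target
Option D: s[3]='b'->'g', delta=(7-2)*13^2 mod 251 = 92, hash=160+92 mod 251 = 1
Option E: s[1]='h'->'c', delta=(3-8)*13^4 mod 251 = 14, hash=160+14 mod 251 = 174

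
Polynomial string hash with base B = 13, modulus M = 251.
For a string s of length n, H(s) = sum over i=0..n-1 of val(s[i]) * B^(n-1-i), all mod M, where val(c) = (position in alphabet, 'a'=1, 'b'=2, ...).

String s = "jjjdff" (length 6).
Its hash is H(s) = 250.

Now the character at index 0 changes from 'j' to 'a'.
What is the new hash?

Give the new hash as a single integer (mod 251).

Answer: 176

Derivation:
val('j') = 10, val('a') = 1
Position k = 0, exponent = n-1-k = 5
B^5 mod M = 13^5 mod 251 = 64
Delta = (1 - 10) * 64 mod 251 = 177
New hash = (250 + 177) mod 251 = 176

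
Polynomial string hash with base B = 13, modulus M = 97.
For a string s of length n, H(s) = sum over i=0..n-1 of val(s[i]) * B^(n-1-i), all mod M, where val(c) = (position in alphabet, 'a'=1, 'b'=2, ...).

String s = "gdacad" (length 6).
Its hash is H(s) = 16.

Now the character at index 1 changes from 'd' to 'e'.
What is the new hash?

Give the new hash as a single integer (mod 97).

Answer: 59

Derivation:
val('d') = 4, val('e') = 5
Position k = 1, exponent = n-1-k = 4
B^4 mod M = 13^4 mod 97 = 43
Delta = (5 - 4) * 43 mod 97 = 43
New hash = (16 + 43) mod 97 = 59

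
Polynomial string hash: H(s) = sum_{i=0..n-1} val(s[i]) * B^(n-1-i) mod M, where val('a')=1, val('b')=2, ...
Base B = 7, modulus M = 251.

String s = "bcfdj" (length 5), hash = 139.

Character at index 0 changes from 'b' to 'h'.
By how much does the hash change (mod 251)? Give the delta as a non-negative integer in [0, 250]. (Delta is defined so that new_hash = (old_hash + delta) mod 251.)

Answer: 99

Derivation:
Delta formula: (val(new) - val(old)) * B^(n-1-k) mod M
  val('h') - val('b') = 8 - 2 = 6
  B^(n-1-k) = 7^4 mod 251 = 142
  Delta = 6 * 142 mod 251 = 99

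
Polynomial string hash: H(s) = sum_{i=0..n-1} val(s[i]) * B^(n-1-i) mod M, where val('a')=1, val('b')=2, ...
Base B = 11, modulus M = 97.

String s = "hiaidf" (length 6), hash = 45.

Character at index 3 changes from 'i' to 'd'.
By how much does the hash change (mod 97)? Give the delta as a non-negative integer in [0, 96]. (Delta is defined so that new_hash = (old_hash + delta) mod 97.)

Answer: 74

Derivation:
Delta formula: (val(new) - val(old)) * B^(n-1-k) mod M
  val('d') - val('i') = 4 - 9 = -5
  B^(n-1-k) = 11^2 mod 97 = 24
  Delta = -5 * 24 mod 97 = 74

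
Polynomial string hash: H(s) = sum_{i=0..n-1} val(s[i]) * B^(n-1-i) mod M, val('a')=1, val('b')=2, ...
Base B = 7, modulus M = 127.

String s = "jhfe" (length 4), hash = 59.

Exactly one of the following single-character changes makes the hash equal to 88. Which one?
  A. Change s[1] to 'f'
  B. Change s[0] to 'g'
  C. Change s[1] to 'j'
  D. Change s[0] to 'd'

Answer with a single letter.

Option A: s[1]='h'->'f', delta=(6-8)*7^2 mod 127 = 29, hash=59+29 mod 127 = 88 <-- target
Option B: s[0]='j'->'g', delta=(7-10)*7^3 mod 127 = 114, hash=59+114 mod 127 = 46
Option C: s[1]='h'->'j', delta=(10-8)*7^2 mod 127 = 98, hash=59+98 mod 127 = 30
Option D: s[0]='j'->'d', delta=(4-10)*7^3 mod 127 = 101, hash=59+101 mod 127 = 33

Answer: A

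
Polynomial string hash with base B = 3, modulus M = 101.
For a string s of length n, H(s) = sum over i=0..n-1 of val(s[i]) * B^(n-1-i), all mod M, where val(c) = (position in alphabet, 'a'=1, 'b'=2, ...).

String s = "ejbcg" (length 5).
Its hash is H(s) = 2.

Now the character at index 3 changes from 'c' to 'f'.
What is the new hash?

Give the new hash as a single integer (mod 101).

Answer: 11

Derivation:
val('c') = 3, val('f') = 6
Position k = 3, exponent = n-1-k = 1
B^1 mod M = 3^1 mod 101 = 3
Delta = (6 - 3) * 3 mod 101 = 9
New hash = (2 + 9) mod 101 = 11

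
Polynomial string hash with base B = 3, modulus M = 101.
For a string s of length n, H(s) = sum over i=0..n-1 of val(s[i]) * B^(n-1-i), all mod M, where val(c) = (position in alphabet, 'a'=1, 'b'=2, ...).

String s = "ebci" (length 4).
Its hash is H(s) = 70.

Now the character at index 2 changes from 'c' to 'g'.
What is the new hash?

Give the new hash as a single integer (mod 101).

val('c') = 3, val('g') = 7
Position k = 2, exponent = n-1-k = 1
B^1 mod M = 3^1 mod 101 = 3
Delta = (7 - 3) * 3 mod 101 = 12
New hash = (70 + 12) mod 101 = 82

Answer: 82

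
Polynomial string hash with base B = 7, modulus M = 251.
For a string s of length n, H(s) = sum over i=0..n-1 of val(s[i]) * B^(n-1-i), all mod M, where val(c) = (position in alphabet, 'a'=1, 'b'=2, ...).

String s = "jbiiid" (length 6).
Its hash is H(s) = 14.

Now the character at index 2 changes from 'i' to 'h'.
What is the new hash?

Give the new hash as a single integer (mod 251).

val('i') = 9, val('h') = 8
Position k = 2, exponent = n-1-k = 3
B^3 mod M = 7^3 mod 251 = 92
Delta = (8 - 9) * 92 mod 251 = 159
New hash = (14 + 159) mod 251 = 173

Answer: 173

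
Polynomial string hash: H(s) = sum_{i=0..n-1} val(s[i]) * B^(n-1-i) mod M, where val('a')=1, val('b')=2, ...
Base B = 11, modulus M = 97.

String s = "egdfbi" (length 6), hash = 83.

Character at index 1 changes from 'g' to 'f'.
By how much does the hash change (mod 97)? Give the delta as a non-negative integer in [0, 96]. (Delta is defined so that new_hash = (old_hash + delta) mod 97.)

Answer: 6

Derivation:
Delta formula: (val(new) - val(old)) * B^(n-1-k) mod M
  val('f') - val('g') = 6 - 7 = -1
  B^(n-1-k) = 11^4 mod 97 = 91
  Delta = -1 * 91 mod 97 = 6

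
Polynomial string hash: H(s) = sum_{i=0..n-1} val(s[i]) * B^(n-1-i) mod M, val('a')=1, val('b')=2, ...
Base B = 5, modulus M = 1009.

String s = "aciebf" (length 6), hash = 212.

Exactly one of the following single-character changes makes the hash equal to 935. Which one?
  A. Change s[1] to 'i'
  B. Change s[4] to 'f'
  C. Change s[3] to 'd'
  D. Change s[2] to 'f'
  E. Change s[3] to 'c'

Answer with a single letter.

Answer: A

Derivation:
Option A: s[1]='c'->'i', delta=(9-3)*5^4 mod 1009 = 723, hash=212+723 mod 1009 = 935 <-- target
Option B: s[4]='b'->'f', delta=(6-2)*5^1 mod 1009 = 20, hash=212+20 mod 1009 = 232
Option C: s[3]='e'->'d', delta=(4-5)*5^2 mod 1009 = 984, hash=212+984 mod 1009 = 187
Option D: s[2]='i'->'f', delta=(6-9)*5^3 mod 1009 = 634, hash=212+634 mod 1009 = 846
Option E: s[3]='e'->'c', delta=(3-5)*5^2 mod 1009 = 959, hash=212+959 mod 1009 = 162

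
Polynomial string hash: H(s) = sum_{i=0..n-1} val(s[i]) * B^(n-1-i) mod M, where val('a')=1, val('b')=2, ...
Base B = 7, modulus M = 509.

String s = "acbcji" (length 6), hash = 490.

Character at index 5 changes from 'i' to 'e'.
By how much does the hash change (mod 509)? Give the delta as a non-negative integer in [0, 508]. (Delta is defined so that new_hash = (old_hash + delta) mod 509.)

Answer: 505

Derivation:
Delta formula: (val(new) - val(old)) * B^(n-1-k) mod M
  val('e') - val('i') = 5 - 9 = -4
  B^(n-1-k) = 7^0 mod 509 = 1
  Delta = -4 * 1 mod 509 = 505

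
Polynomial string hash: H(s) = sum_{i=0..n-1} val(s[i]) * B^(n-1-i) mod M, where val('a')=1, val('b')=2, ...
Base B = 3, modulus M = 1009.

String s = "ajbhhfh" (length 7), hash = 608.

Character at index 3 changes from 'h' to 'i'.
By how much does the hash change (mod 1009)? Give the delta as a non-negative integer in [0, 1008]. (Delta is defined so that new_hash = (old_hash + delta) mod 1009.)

Delta formula: (val(new) - val(old)) * B^(n-1-k) mod M
  val('i') - val('h') = 9 - 8 = 1
  B^(n-1-k) = 3^3 mod 1009 = 27
  Delta = 1 * 27 mod 1009 = 27

Answer: 27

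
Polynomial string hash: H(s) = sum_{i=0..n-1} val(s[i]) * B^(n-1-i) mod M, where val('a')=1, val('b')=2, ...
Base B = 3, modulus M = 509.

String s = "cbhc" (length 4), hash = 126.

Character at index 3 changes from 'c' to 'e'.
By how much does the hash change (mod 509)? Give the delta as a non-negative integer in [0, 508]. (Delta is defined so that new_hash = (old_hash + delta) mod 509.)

Answer: 2

Derivation:
Delta formula: (val(new) - val(old)) * B^(n-1-k) mod M
  val('e') - val('c') = 5 - 3 = 2
  B^(n-1-k) = 3^0 mod 509 = 1
  Delta = 2 * 1 mod 509 = 2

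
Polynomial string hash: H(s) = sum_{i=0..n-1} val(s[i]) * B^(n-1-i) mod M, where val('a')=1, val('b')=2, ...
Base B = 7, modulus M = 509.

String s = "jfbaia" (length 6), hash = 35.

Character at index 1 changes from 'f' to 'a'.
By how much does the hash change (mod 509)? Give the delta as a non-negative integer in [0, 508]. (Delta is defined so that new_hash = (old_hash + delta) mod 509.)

Answer: 211

Derivation:
Delta formula: (val(new) - val(old)) * B^(n-1-k) mod M
  val('a') - val('f') = 1 - 6 = -5
  B^(n-1-k) = 7^4 mod 509 = 365
  Delta = -5 * 365 mod 509 = 211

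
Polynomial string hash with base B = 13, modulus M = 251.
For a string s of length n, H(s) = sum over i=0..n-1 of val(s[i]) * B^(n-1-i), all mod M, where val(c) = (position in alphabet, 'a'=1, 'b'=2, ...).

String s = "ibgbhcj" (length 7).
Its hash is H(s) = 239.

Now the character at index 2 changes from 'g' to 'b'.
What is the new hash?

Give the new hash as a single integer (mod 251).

Answer: 2

Derivation:
val('g') = 7, val('b') = 2
Position k = 2, exponent = n-1-k = 4
B^4 mod M = 13^4 mod 251 = 198
Delta = (2 - 7) * 198 mod 251 = 14
New hash = (239 + 14) mod 251 = 2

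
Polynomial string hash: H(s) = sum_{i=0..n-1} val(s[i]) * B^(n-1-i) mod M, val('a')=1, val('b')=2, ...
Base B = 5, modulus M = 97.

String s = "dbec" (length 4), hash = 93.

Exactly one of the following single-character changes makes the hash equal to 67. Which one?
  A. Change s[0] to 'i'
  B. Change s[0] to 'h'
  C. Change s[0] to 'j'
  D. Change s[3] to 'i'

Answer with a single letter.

Answer: C

Derivation:
Option A: s[0]='d'->'i', delta=(9-4)*5^3 mod 97 = 43, hash=93+43 mod 97 = 39
Option B: s[0]='d'->'h', delta=(8-4)*5^3 mod 97 = 15, hash=93+15 mod 97 = 11
Option C: s[0]='d'->'j', delta=(10-4)*5^3 mod 97 = 71, hash=93+71 mod 97 = 67 <-- target
Option D: s[3]='c'->'i', delta=(9-3)*5^0 mod 97 = 6, hash=93+6 mod 97 = 2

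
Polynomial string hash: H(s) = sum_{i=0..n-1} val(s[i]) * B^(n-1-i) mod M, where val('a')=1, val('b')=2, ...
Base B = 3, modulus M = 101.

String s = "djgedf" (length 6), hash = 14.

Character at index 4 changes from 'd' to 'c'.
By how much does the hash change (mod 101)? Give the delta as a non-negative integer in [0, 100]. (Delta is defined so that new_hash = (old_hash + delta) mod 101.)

Delta formula: (val(new) - val(old)) * B^(n-1-k) mod M
  val('c') - val('d') = 3 - 4 = -1
  B^(n-1-k) = 3^1 mod 101 = 3
  Delta = -1 * 3 mod 101 = 98

Answer: 98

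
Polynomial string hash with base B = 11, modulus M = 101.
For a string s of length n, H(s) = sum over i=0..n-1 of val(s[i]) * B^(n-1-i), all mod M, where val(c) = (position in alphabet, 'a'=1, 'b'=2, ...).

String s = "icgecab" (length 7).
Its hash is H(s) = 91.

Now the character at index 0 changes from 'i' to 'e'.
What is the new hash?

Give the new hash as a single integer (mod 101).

val('i') = 9, val('e') = 5
Position k = 0, exponent = n-1-k = 6
B^6 mod M = 11^6 mod 101 = 21
Delta = (5 - 9) * 21 mod 101 = 17
New hash = (91 + 17) mod 101 = 7

Answer: 7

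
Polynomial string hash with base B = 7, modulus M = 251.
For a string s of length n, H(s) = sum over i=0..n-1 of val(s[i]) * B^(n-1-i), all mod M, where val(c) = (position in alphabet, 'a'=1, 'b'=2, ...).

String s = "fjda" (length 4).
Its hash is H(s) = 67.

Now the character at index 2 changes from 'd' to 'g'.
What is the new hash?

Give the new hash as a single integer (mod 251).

Answer: 88

Derivation:
val('d') = 4, val('g') = 7
Position k = 2, exponent = n-1-k = 1
B^1 mod M = 7^1 mod 251 = 7
Delta = (7 - 4) * 7 mod 251 = 21
New hash = (67 + 21) mod 251 = 88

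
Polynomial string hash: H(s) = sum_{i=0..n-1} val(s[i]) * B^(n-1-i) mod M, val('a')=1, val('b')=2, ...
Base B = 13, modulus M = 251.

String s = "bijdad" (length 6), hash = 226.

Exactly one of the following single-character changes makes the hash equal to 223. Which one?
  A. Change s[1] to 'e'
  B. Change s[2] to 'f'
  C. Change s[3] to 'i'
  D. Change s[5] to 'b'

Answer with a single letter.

Option A: s[1]='i'->'e', delta=(5-9)*13^4 mod 251 = 212, hash=226+212 mod 251 = 187
Option B: s[2]='j'->'f', delta=(6-10)*13^3 mod 251 = 248, hash=226+248 mod 251 = 223 <-- target
Option C: s[3]='d'->'i', delta=(9-4)*13^2 mod 251 = 92, hash=226+92 mod 251 = 67
Option D: s[5]='d'->'b', delta=(2-4)*13^0 mod 251 = 249, hash=226+249 mod 251 = 224

Answer: B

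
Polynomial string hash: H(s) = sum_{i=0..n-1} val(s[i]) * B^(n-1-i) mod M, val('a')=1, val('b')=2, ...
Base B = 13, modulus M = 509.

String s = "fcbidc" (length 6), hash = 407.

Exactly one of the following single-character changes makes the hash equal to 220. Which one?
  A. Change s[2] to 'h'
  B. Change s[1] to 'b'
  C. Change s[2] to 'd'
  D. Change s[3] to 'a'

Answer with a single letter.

Answer: C

Derivation:
Option A: s[2]='b'->'h', delta=(8-2)*13^3 mod 509 = 457, hash=407+457 mod 509 = 355
Option B: s[1]='c'->'b', delta=(2-3)*13^4 mod 509 = 452, hash=407+452 mod 509 = 350
Option C: s[2]='b'->'d', delta=(4-2)*13^3 mod 509 = 322, hash=407+322 mod 509 = 220 <-- target
Option D: s[3]='i'->'a', delta=(1-9)*13^2 mod 509 = 175, hash=407+175 mod 509 = 73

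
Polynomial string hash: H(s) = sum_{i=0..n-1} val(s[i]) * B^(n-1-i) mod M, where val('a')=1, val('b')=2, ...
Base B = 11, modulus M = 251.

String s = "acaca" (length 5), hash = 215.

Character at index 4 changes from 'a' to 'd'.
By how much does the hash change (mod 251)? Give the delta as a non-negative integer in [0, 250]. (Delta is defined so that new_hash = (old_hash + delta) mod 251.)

Delta formula: (val(new) - val(old)) * B^(n-1-k) mod M
  val('d') - val('a') = 4 - 1 = 3
  B^(n-1-k) = 11^0 mod 251 = 1
  Delta = 3 * 1 mod 251 = 3

Answer: 3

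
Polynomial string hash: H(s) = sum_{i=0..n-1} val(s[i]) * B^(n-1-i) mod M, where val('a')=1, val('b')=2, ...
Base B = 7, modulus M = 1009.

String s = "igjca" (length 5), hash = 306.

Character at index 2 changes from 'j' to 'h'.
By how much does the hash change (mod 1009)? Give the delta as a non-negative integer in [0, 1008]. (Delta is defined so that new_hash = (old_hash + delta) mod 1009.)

Answer: 911

Derivation:
Delta formula: (val(new) - val(old)) * B^(n-1-k) mod M
  val('h') - val('j') = 8 - 10 = -2
  B^(n-1-k) = 7^2 mod 1009 = 49
  Delta = -2 * 49 mod 1009 = 911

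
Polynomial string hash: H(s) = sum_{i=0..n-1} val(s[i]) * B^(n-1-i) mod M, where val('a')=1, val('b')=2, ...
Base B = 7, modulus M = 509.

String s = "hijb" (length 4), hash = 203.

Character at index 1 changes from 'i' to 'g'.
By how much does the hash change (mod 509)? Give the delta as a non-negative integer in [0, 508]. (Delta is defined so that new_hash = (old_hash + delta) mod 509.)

Delta formula: (val(new) - val(old)) * B^(n-1-k) mod M
  val('g') - val('i') = 7 - 9 = -2
  B^(n-1-k) = 7^2 mod 509 = 49
  Delta = -2 * 49 mod 509 = 411

Answer: 411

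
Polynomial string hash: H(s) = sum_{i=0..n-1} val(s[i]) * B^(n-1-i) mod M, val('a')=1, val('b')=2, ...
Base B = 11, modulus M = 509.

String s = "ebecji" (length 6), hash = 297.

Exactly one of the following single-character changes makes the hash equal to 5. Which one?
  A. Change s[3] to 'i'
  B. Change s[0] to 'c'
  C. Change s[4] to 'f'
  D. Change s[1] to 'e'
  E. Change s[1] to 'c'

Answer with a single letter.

Option A: s[3]='c'->'i', delta=(9-3)*11^2 mod 509 = 217, hash=297+217 mod 509 = 5 <-- target
Option B: s[0]='e'->'c', delta=(3-5)*11^5 mod 509 = 95, hash=297+95 mod 509 = 392
Option C: s[4]='j'->'f', delta=(6-10)*11^1 mod 509 = 465, hash=297+465 mod 509 = 253
Option D: s[1]='b'->'e', delta=(5-2)*11^4 mod 509 = 149, hash=297+149 mod 509 = 446
Option E: s[1]='b'->'c', delta=(3-2)*11^4 mod 509 = 389, hash=297+389 mod 509 = 177

Answer: A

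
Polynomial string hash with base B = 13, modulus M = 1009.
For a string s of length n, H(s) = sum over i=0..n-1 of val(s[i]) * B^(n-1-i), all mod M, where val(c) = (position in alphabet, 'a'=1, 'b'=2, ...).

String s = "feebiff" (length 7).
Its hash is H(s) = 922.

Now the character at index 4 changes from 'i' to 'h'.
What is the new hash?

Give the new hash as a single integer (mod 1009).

Answer: 753

Derivation:
val('i') = 9, val('h') = 8
Position k = 4, exponent = n-1-k = 2
B^2 mod M = 13^2 mod 1009 = 169
Delta = (8 - 9) * 169 mod 1009 = 840
New hash = (922 + 840) mod 1009 = 753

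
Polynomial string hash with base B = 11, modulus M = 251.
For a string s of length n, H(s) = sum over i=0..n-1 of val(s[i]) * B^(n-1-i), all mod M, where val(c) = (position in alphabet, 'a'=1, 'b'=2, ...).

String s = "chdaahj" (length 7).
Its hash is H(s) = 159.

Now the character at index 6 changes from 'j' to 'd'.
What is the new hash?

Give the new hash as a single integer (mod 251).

val('j') = 10, val('d') = 4
Position k = 6, exponent = n-1-k = 0
B^0 mod M = 11^0 mod 251 = 1
Delta = (4 - 10) * 1 mod 251 = 245
New hash = (159 + 245) mod 251 = 153

Answer: 153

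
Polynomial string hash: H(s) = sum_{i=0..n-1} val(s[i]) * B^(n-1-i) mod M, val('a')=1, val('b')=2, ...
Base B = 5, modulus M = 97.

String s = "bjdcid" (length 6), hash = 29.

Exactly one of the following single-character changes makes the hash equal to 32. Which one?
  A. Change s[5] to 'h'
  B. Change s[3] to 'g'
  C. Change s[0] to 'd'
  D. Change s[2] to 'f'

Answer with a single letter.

Answer: B

Derivation:
Option A: s[5]='d'->'h', delta=(8-4)*5^0 mod 97 = 4, hash=29+4 mod 97 = 33
Option B: s[3]='c'->'g', delta=(7-3)*5^2 mod 97 = 3, hash=29+3 mod 97 = 32 <-- target
Option C: s[0]='b'->'d', delta=(4-2)*5^5 mod 97 = 42, hash=29+42 mod 97 = 71
Option D: s[2]='d'->'f', delta=(6-4)*5^3 mod 97 = 56, hash=29+56 mod 97 = 85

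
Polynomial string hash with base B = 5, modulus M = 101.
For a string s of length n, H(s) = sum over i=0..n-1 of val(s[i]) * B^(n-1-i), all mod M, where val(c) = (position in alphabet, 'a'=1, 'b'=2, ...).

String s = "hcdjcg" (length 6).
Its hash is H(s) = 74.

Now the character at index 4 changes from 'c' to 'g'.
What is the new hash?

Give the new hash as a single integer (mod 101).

val('c') = 3, val('g') = 7
Position k = 4, exponent = n-1-k = 1
B^1 mod M = 5^1 mod 101 = 5
Delta = (7 - 3) * 5 mod 101 = 20
New hash = (74 + 20) mod 101 = 94

Answer: 94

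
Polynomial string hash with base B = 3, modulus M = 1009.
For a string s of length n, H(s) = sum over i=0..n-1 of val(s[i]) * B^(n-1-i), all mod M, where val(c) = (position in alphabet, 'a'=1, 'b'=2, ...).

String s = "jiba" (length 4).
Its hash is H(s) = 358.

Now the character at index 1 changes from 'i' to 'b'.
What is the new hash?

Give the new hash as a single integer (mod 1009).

Answer: 295

Derivation:
val('i') = 9, val('b') = 2
Position k = 1, exponent = n-1-k = 2
B^2 mod M = 3^2 mod 1009 = 9
Delta = (2 - 9) * 9 mod 1009 = 946
New hash = (358 + 946) mod 1009 = 295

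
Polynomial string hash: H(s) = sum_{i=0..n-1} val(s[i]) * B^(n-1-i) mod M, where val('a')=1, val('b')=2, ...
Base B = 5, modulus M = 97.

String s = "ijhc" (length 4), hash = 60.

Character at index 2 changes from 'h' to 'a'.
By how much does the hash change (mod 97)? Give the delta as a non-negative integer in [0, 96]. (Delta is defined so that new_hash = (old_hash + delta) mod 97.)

Answer: 62

Derivation:
Delta formula: (val(new) - val(old)) * B^(n-1-k) mod M
  val('a') - val('h') = 1 - 8 = -7
  B^(n-1-k) = 5^1 mod 97 = 5
  Delta = -7 * 5 mod 97 = 62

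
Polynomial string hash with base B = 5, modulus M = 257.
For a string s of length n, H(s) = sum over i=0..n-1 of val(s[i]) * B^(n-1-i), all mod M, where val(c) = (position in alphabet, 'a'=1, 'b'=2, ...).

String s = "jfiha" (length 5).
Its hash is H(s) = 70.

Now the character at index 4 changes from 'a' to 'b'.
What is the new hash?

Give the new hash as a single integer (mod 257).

Answer: 71

Derivation:
val('a') = 1, val('b') = 2
Position k = 4, exponent = n-1-k = 0
B^0 mod M = 5^0 mod 257 = 1
Delta = (2 - 1) * 1 mod 257 = 1
New hash = (70 + 1) mod 257 = 71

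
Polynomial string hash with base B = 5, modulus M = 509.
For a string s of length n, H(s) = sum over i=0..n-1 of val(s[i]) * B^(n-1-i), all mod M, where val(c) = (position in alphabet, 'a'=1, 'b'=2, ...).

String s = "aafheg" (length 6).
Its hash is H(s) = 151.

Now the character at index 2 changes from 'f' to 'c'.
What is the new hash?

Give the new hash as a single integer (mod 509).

Answer: 285

Derivation:
val('f') = 6, val('c') = 3
Position k = 2, exponent = n-1-k = 3
B^3 mod M = 5^3 mod 509 = 125
Delta = (3 - 6) * 125 mod 509 = 134
New hash = (151 + 134) mod 509 = 285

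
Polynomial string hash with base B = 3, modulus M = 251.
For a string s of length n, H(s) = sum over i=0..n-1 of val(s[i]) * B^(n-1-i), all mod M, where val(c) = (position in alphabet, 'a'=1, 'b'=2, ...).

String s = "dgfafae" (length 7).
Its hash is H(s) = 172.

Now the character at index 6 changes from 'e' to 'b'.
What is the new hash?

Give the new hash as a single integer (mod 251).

Answer: 169

Derivation:
val('e') = 5, val('b') = 2
Position k = 6, exponent = n-1-k = 0
B^0 mod M = 3^0 mod 251 = 1
Delta = (2 - 5) * 1 mod 251 = 248
New hash = (172 + 248) mod 251 = 169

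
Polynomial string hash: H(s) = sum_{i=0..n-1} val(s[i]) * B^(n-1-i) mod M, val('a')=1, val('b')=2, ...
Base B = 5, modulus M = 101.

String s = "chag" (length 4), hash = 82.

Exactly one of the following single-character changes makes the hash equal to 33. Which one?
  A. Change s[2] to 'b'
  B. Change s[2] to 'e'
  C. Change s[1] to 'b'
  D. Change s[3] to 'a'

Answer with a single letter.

Answer: C

Derivation:
Option A: s[2]='a'->'b', delta=(2-1)*5^1 mod 101 = 5, hash=82+5 mod 101 = 87
Option B: s[2]='a'->'e', delta=(5-1)*5^1 mod 101 = 20, hash=82+20 mod 101 = 1
Option C: s[1]='h'->'b', delta=(2-8)*5^2 mod 101 = 52, hash=82+52 mod 101 = 33 <-- target
Option D: s[3]='g'->'a', delta=(1-7)*5^0 mod 101 = 95, hash=82+95 mod 101 = 76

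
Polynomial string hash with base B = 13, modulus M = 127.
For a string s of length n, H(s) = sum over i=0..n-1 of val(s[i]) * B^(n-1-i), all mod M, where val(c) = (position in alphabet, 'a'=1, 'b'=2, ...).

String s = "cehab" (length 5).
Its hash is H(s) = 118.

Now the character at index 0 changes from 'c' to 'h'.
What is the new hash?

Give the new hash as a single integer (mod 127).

val('c') = 3, val('h') = 8
Position k = 0, exponent = n-1-k = 4
B^4 mod M = 13^4 mod 127 = 113
Delta = (8 - 3) * 113 mod 127 = 57
New hash = (118 + 57) mod 127 = 48

Answer: 48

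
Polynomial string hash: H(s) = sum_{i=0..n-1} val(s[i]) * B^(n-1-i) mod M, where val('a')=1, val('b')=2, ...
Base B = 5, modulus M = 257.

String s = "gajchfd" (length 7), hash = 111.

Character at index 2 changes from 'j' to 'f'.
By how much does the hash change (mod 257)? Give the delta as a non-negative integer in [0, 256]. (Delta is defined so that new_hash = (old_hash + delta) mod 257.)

Delta formula: (val(new) - val(old)) * B^(n-1-k) mod M
  val('f') - val('j') = 6 - 10 = -4
  B^(n-1-k) = 5^4 mod 257 = 111
  Delta = -4 * 111 mod 257 = 70

Answer: 70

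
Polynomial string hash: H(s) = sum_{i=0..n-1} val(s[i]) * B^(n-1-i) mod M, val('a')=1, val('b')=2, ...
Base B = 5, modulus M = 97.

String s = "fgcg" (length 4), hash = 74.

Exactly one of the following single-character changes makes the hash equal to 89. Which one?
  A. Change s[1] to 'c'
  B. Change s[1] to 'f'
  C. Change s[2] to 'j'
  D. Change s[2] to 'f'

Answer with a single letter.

Answer: D

Derivation:
Option A: s[1]='g'->'c', delta=(3-7)*5^2 mod 97 = 94, hash=74+94 mod 97 = 71
Option B: s[1]='g'->'f', delta=(6-7)*5^2 mod 97 = 72, hash=74+72 mod 97 = 49
Option C: s[2]='c'->'j', delta=(10-3)*5^1 mod 97 = 35, hash=74+35 mod 97 = 12
Option D: s[2]='c'->'f', delta=(6-3)*5^1 mod 97 = 15, hash=74+15 mod 97 = 89 <-- target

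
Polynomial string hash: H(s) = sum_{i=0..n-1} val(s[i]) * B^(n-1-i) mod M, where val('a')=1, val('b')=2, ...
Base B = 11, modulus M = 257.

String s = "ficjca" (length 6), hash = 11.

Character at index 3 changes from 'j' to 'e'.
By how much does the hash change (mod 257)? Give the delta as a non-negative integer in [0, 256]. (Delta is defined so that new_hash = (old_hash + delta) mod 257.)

Answer: 166

Derivation:
Delta formula: (val(new) - val(old)) * B^(n-1-k) mod M
  val('e') - val('j') = 5 - 10 = -5
  B^(n-1-k) = 11^2 mod 257 = 121
  Delta = -5 * 121 mod 257 = 166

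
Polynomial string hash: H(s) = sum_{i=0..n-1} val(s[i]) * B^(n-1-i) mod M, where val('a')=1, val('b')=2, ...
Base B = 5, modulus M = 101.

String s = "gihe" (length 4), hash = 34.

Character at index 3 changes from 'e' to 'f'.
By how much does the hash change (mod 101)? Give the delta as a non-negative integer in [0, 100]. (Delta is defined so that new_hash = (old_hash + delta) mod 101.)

Answer: 1

Derivation:
Delta formula: (val(new) - val(old)) * B^(n-1-k) mod M
  val('f') - val('e') = 6 - 5 = 1
  B^(n-1-k) = 5^0 mod 101 = 1
  Delta = 1 * 1 mod 101 = 1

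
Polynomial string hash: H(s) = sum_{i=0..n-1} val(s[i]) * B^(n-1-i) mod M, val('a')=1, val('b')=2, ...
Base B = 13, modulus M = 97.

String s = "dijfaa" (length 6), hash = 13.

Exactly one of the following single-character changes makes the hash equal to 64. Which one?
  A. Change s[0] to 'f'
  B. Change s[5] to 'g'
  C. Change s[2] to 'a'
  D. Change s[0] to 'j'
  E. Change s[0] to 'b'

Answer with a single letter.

Option A: s[0]='d'->'f', delta=(6-4)*13^5 mod 97 = 51, hash=13+51 mod 97 = 64 <-- target
Option B: s[5]='a'->'g', delta=(7-1)*13^0 mod 97 = 6, hash=13+6 mod 97 = 19
Option C: s[2]='j'->'a', delta=(1-10)*13^3 mod 97 = 15, hash=13+15 mod 97 = 28
Option D: s[0]='d'->'j', delta=(10-4)*13^5 mod 97 = 56, hash=13+56 mod 97 = 69
Option E: s[0]='d'->'b', delta=(2-4)*13^5 mod 97 = 46, hash=13+46 mod 97 = 59

Answer: A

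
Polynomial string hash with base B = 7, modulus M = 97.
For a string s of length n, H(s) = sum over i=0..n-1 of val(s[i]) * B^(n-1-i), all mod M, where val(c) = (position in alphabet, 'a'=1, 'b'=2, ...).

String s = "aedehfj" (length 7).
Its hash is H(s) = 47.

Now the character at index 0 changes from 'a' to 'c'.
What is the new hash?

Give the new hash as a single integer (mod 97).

val('a') = 1, val('c') = 3
Position k = 0, exponent = n-1-k = 6
B^6 mod M = 7^6 mod 97 = 85
Delta = (3 - 1) * 85 mod 97 = 73
New hash = (47 + 73) mod 97 = 23

Answer: 23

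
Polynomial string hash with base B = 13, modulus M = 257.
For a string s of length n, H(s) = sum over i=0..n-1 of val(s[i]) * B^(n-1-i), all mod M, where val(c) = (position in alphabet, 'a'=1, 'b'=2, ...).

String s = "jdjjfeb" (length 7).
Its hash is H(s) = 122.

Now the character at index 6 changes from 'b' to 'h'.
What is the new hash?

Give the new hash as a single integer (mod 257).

Answer: 128

Derivation:
val('b') = 2, val('h') = 8
Position k = 6, exponent = n-1-k = 0
B^0 mod M = 13^0 mod 257 = 1
Delta = (8 - 2) * 1 mod 257 = 6
New hash = (122 + 6) mod 257 = 128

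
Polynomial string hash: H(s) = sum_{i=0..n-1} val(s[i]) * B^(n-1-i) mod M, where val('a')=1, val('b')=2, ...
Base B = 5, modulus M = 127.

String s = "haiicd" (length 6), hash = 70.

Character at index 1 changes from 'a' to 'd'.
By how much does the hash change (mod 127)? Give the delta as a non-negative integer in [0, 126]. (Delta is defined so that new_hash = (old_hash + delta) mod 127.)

Delta formula: (val(new) - val(old)) * B^(n-1-k) mod M
  val('d') - val('a') = 4 - 1 = 3
  B^(n-1-k) = 5^4 mod 127 = 117
  Delta = 3 * 117 mod 127 = 97

Answer: 97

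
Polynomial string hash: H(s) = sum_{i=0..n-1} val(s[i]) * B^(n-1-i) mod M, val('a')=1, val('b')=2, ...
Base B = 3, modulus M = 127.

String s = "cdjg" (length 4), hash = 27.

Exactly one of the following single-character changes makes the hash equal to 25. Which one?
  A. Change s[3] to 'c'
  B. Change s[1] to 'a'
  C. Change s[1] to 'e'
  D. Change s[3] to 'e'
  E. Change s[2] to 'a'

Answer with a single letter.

Answer: D

Derivation:
Option A: s[3]='g'->'c', delta=(3-7)*3^0 mod 127 = 123, hash=27+123 mod 127 = 23
Option B: s[1]='d'->'a', delta=(1-4)*3^2 mod 127 = 100, hash=27+100 mod 127 = 0
Option C: s[1]='d'->'e', delta=(5-4)*3^2 mod 127 = 9, hash=27+9 mod 127 = 36
Option D: s[3]='g'->'e', delta=(5-7)*3^0 mod 127 = 125, hash=27+125 mod 127 = 25 <-- target
Option E: s[2]='j'->'a', delta=(1-10)*3^1 mod 127 = 100, hash=27+100 mod 127 = 0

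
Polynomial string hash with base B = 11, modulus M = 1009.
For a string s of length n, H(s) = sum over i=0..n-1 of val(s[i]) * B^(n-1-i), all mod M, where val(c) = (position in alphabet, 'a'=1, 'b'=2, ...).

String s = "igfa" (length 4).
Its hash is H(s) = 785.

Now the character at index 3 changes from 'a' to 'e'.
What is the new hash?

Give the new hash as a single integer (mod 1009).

Answer: 789

Derivation:
val('a') = 1, val('e') = 5
Position k = 3, exponent = n-1-k = 0
B^0 mod M = 11^0 mod 1009 = 1
Delta = (5 - 1) * 1 mod 1009 = 4
New hash = (785 + 4) mod 1009 = 789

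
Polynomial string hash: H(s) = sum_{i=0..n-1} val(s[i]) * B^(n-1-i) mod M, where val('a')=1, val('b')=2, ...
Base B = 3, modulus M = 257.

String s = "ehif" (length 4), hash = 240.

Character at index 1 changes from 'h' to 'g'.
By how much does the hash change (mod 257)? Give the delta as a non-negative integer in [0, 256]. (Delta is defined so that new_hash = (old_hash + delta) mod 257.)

Answer: 248

Derivation:
Delta formula: (val(new) - val(old)) * B^(n-1-k) mod M
  val('g') - val('h') = 7 - 8 = -1
  B^(n-1-k) = 3^2 mod 257 = 9
  Delta = -1 * 9 mod 257 = 248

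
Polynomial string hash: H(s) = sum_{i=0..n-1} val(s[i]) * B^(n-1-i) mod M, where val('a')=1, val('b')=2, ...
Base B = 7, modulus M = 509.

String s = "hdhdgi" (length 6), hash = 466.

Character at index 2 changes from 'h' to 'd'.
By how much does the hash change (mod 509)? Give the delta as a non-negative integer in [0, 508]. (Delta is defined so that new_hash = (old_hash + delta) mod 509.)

Delta formula: (val(new) - val(old)) * B^(n-1-k) mod M
  val('d') - val('h') = 4 - 8 = -4
  B^(n-1-k) = 7^3 mod 509 = 343
  Delta = -4 * 343 mod 509 = 155

Answer: 155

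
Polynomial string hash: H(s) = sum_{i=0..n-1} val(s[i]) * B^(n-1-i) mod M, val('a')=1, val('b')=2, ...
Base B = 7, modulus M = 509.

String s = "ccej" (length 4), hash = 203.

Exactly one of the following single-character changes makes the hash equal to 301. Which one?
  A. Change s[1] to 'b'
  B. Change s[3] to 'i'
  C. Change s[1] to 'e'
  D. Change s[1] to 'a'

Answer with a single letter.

Option A: s[1]='c'->'b', delta=(2-3)*7^2 mod 509 = 460, hash=203+460 mod 509 = 154
Option B: s[3]='j'->'i', delta=(9-10)*7^0 mod 509 = 508, hash=203+508 mod 509 = 202
Option C: s[1]='c'->'e', delta=(5-3)*7^2 mod 509 = 98, hash=203+98 mod 509 = 301 <-- target
Option D: s[1]='c'->'a', delta=(1-3)*7^2 mod 509 = 411, hash=203+411 mod 509 = 105

Answer: C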